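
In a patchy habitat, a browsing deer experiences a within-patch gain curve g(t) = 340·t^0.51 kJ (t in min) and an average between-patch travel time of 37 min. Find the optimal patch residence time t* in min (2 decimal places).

38.51 min

Optimal t* satisfies g'(t*) = g(t*)/(T + t*).
g'(t) = 0.51·340·t^-0.49. Setting 0.51·340·t^-0.49 = 340·t^0.51/(37+t) gives 0.51(37+t) = t, so 0.49·t = 0.51×37.
t* = 0.51×37/0.49 = 38.51 min.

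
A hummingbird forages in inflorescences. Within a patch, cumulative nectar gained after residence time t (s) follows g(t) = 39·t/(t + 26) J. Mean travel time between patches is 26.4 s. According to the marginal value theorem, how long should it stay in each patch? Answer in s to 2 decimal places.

26.20 s

By the marginal value theorem, leave when the instantaneous gain rate g'(t) equals the habitat-wide average g(t)/(T + t).
g'(t) = 39·26/(t + 26)². Setting 39·26/(t+26)² = 39t/[(t+26)(26.4+t)] gives 26(26.4+t) = t(t+26), so t² = 26×26.4 = 686.4.
t* = √686.4 = 26.2 s.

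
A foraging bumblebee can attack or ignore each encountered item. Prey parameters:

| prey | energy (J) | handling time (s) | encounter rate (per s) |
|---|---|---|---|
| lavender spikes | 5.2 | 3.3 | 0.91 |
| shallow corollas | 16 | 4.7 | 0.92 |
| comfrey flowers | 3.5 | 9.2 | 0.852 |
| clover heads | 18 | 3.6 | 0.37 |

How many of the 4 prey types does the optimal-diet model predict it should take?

2

Profitabilities (E/h, J/s): clover heads 5, shallow corollas 3.4, lavender spikes 1.58, comfrey flowers 0.38. Add prey in this order while the next type's profitability exceeds the intake rate on those already taken.
Rate on top 1: 2.856. shallow corollas: 3.4 > 2.856 → include.
Rate on top 2: 3.212. lavender spikes: 1.58 < 3.212 → exclude; stop.
Optimal diet: clover heads, shallow corollas — 2 of 4 types.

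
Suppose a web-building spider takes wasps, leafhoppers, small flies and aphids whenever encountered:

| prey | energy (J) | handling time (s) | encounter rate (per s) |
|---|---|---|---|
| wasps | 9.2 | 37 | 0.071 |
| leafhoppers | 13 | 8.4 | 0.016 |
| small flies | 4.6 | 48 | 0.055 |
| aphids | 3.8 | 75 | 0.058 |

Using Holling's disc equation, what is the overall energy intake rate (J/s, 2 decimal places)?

0.12 J/s

R = Σλ_iE_i / (1 + Σλ_ih_i)
Numerator: 0.071×9.2 + 0.016×13 + 0.055×4.6 + 0.058×3.8 = 1.335
Denominator: 1 + 0.071×37 + 0.016×8.4 + 0.055×48 + 0.058×75 = 10.75
R = 1.335/10.75 = 0.1241 J/s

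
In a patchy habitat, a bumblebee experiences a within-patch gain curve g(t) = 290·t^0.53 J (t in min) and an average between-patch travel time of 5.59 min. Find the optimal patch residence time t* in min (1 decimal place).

6.3 min

By the marginal value theorem, leave when the instantaneous gain rate g'(t) equals the habitat-wide average g(t)/(T + t).
g'(t) = 0.53·290·t^-0.47. Setting 0.53·290·t^-0.47 = 290·t^0.53/(5.59+t) gives 0.53(5.59+t) = t, so 0.47·t = 0.53×5.59.
t* = 0.53×5.59/0.47 = 6.304 min.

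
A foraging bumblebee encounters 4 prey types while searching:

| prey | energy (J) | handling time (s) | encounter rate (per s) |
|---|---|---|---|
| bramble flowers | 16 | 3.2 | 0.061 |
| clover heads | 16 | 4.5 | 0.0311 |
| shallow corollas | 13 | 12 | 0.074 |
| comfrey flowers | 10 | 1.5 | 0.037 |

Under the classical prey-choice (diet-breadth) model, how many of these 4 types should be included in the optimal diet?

3

E/h in descending order: comfrey flowers 6.67, bramble flowers 5, clover heads 3.56, shallow corollas 1.08 J/s. The optimal diet is the largest prefix of this list for which every included type satisfies E_i/h_i > R on the types above it.
Rate on top 1: 0.3505. bramble flowers: 5 > 0.3505 → include.
Rate on top 2: 1.076. clover heads: 3.56 > 1.076 → include.
Rate on top 3: 1.326. shallow corollas: 1.08 < 1.326 → exclude; stop.
Optimal diet: comfrey flowers, bramble flowers, clover heads — 3 of 4 types.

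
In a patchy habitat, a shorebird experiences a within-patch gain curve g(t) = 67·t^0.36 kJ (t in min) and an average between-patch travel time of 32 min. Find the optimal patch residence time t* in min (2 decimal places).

18.00 min

By the marginal value theorem, leave when the instantaneous gain rate g'(t) equals the habitat-wide average g(t)/(T + t).
g'(t) = 0.36·67·t^-0.64. Setting 0.36·67·t^-0.64 = 67·t^0.36/(32+t) gives 0.36(32+t) = t, so 0.64·t = 0.36×32.
t* = 0.36×32/0.64 = 18 min.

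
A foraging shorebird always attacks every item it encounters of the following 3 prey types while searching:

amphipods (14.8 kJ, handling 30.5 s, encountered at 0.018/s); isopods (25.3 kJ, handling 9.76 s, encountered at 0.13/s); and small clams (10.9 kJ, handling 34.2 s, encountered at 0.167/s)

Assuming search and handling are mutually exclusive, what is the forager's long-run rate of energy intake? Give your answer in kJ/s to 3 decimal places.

Energy encountered per unit search time: 0.018×14.8 + 0.13×25.3 + 0.167×10.9 = 5.376 kJ/s.
Handling time per unit search time: 0.018×30.5 + 0.13×9.76 + 0.167×34.2 = 7.529.
Rate = 5.376/(1 + 7.529) = 0.6303 kJ/s.

0.630 kJ/s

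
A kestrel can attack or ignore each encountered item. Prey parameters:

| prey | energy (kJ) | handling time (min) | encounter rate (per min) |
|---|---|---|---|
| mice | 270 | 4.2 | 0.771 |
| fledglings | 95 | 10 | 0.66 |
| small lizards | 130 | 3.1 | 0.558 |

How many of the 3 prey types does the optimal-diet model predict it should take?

E/h in descending order: mice 64.3, small lizards 41.9, fledglings 9.5 kJ/min. The optimal diet is the largest prefix of this list for which every included type satisfies E_i/h_i > R on the types above it.
Rate on top 1: 49.12. small lizards: 41.9 < 49.12 → exclude; stop.
Optimal diet: mice — 1 of 3 types.

1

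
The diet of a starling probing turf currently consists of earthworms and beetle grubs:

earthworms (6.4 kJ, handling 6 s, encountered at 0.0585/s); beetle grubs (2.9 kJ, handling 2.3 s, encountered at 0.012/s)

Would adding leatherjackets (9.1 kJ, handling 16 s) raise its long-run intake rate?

Current rate: (0.0585×6.4 + 0.012×2.9)/(1 + 0.0585×6 + 0.012×2.3) = 0.2968 kJ/s.
leatherjackets: E/h = 9.1/16 = 0.5687 kJ/s.
Since 0.5687 > R, including leatherjackets increases the long-run rate.

Yes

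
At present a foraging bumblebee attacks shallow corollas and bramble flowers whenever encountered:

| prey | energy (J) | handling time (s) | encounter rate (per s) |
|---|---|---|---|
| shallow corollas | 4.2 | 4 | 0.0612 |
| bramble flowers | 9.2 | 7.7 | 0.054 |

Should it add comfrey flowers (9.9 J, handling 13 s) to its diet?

Yes

On shallow corollas and bramble flowers alone, R = ΣλE/(1+Σλh) = 0.7538/1.661 = 0.454 J/s.
Profitability of comfrey flowers: 9.9/13 = 0.7615 J/s.
Since 0.7615 > R, including comfrey flowers increases the long-run rate.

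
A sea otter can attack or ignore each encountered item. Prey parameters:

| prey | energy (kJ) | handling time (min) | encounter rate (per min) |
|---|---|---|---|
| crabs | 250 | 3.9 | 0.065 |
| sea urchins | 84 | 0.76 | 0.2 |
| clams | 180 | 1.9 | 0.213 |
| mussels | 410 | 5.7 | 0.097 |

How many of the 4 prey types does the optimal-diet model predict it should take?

E/h in descending order: sea urchins 111, clams 94.7, mussels 71.9, crabs 64.1 kJ/min. The optimal diet is the largest prefix of this list for which every included type satisfies E_i/h_i > R on the types above it.
Rate on top 1: 14.58. clams: 94.7 > 14.58 → include.
Rate on top 2: 35.42. mussels: 71.9 > 35.42 → include.
Rate on top 3: 44.99. crabs: 64.1 > 44.99 → include.
Optimal diet: sea urchins, clams, mussels, crabs — 4 of 4 types.

4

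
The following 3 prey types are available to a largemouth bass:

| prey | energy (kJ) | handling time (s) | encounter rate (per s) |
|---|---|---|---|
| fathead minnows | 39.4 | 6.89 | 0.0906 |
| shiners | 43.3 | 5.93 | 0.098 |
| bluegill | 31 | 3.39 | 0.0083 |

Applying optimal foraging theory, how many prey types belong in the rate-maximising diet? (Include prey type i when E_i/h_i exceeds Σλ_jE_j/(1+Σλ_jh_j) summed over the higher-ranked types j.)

3

Rank by E/h (kJ/s): bluegill 9.14, shiners 7.3, fathead minnows 5.72. Include each in turn until the next type's E/h falls below the running intake rate.
Rate on top 1: 0.2503. shiners: 7.3 > 0.2503 → include.
Rate on top 2: 2.797. fathead minnows: 5.72 > 2.797 → include.
Optimal diet: bluegill, shiners, fathead minnows — 3 of 3 types.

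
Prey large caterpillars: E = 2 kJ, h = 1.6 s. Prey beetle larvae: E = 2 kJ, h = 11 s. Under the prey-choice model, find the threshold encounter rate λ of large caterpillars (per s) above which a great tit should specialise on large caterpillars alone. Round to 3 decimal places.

At the threshold, the rate on large caterpillars alone equals the profitability of beetle larvae: λ·2/(1 + λ·1.6) = 2/11 = 0.1818.
Rearranging, λ(2 − 0.1818×1.6) = 0.1818, so λ = 0.1818/1.709 = 0.1064 per s.

0.106 per s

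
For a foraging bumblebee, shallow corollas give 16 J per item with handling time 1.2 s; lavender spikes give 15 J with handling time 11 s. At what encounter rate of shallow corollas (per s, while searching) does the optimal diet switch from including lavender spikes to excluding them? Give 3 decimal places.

0.095 per s

Drop lavender spikes once their profitability E₂/h₂ falls below the rate achievable on shallow corollas alone: E₂/h₂ = λE₁/(1 + λh₁).
Solve for λ: λE₁h₂ = E₂(1 + λh₁) → λ(E₁h₂ − E₂h₁) = E₂ → λ = E₂/(E₁h₂ − E₂h₁).
λ = 15/(16×11 − 15×1.2) = 15/158 = 0.09494 per s.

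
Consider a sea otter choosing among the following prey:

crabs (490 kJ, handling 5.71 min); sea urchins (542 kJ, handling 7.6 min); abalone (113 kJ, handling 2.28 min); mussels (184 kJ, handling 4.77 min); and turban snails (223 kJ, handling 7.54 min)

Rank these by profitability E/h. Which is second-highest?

Profitability E/h (kJ/min): crabs = 490/5.71 = 85.8, sea urchins = 542/7.6 = 71.3, abalone = 113/2.28 = 49.6, mussels = 184/4.77 = 38.6, turban snails = 223/7.54 = 29.6.
Ranked: crabs > sea urchins > abalone > mussels > turban snails.

sea urchins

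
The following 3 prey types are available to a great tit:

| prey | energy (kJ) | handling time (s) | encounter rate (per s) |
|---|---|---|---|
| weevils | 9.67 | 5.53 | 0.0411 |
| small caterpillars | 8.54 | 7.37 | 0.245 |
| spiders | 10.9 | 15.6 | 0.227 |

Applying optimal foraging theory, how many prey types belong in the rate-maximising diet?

2

Rank by E/h (kJ/s): weevils 1.75, small caterpillars 1.16, spiders 0.699. Include each in turn until the next type's E/h falls below the running intake rate.
Rate on top 1: 0.3238. small caterpillars: 1.16 > 0.3238 → include.
Rate on top 2: 0.8209. spiders: 0.699 < 0.8209 → exclude; stop.
Optimal diet: weevils, small caterpillars — 2 of 3 types.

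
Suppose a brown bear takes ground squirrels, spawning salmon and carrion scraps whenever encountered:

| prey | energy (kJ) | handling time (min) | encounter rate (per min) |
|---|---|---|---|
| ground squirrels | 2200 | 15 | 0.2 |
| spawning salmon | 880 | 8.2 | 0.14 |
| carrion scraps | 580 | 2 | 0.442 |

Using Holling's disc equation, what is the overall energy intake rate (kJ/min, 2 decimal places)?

R = Σλ_iE_i / (1 + Σλ_ih_i)
Numerator: 0.2×2200 + 0.14×880 + 0.442×580 = 819.6
Denominator: 1 + 0.2×15 + 0.14×8.2 + 0.442×2 = 6.032
R = 819.6/6.032 = 135.9 kJ/min

135.87 kJ/min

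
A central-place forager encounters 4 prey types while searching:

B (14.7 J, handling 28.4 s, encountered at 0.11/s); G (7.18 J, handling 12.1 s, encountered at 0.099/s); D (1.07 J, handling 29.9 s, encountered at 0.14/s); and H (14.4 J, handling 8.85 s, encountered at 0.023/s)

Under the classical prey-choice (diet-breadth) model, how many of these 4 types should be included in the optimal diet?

3

Profitabilities (E/h, J/s): H 1.63, G 0.593, B 0.518, D 0.0358. Add prey in this order while the next type's profitability exceeds the intake rate on those already taken.
Rate on top 1: 0.2752. G: 0.593 > 0.2752 → include.
Rate on top 2: 0.4339. B: 0.518 > 0.4339 → include.
Rate on top 3: 0.4812. D: 0.0358 < 0.4812 → exclude; stop.
Optimal diet: H, G, B — 3 of 4 types.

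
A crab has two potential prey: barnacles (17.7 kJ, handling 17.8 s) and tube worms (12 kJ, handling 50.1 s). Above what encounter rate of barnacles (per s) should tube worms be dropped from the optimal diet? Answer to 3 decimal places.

0.018 per s

Drop tube worms once their profitability E₂/h₂ falls below the rate achievable on barnacles alone: E₂/h₂ = λE₁/(1 + λh₁).
Solve for λ: λE₁h₂ = E₂(1 + λh₁) → λ(E₁h₂ − E₂h₁) = E₂ → λ = E₂/(E₁h₂ − E₂h₁).
λ = 12/(17.7×50.1 − 12×17.8) = 12/673.2 = 0.01783 per s.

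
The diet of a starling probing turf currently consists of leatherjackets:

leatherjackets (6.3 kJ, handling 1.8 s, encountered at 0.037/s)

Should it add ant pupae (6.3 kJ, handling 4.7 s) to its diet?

Yes

On leatherjackets alone, R = ΣλE/(1+Σλh) = 0.2331/1.067 = 0.2185 kJ/s.
ant pupae: E/h = 6.3/4.7 = 1.34 kJ/s.
Since 1.34 > R, including ant pupae increases the long-run rate.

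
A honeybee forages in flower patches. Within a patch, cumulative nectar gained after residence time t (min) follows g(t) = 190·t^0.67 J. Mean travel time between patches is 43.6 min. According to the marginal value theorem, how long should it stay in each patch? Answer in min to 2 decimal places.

By the marginal value theorem, leave when the instantaneous gain rate g'(t) equals the habitat-wide average g(t)/(T + t).
g'(t) = 0.67·190·t^-0.33. Setting 0.67·190·t^-0.33 = 190·t^0.67/(43.6+t) gives 0.67(43.6+t) = t, so 0.33·t = 0.67×43.6.
t* = 0.67×43.6/0.33 = 88.52 min.

88.52 min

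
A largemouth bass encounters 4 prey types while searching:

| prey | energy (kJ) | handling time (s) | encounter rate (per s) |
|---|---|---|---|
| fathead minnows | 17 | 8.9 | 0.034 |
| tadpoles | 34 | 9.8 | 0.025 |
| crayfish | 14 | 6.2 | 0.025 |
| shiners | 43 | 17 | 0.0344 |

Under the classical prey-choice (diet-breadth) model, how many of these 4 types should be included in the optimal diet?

4

E/h in descending order: tadpoles 3.47, shiners 2.53, crayfish 2.26, fathead minnows 1.91 kJ/s. The optimal diet is the largest prefix of this list for which every included type satisfies E_i/h_i > R on the types above it.
Rate on top 1: 0.6827. shiners: 2.53 > 0.6827 → include.
Rate on top 2: 1.273. crayfish: 2.26 > 1.273 → include.
Rate on top 3: 1.35. fathead minnows: 1.91 > 1.35 → include.
Optimal diet: tadpoles, shiners, crayfish, fathead minnows — 4 of 4 types.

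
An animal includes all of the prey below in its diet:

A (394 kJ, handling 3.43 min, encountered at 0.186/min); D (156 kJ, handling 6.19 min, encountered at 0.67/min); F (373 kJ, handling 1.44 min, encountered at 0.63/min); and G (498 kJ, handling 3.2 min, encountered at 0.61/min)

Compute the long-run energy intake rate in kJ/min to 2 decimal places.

82.89 kJ/min

Energy encountered per unit search time: 0.186×394 + 0.67×156 + 0.63×373 + 0.61×498 = 716.6 kJ/min.
Handling time per unit search time: 0.186×3.43 + 0.67×6.19 + 0.63×1.44 + 0.61×3.2 = 7.644.
Rate = 716.6/(1 + 7.644) = 82.89 kJ/min.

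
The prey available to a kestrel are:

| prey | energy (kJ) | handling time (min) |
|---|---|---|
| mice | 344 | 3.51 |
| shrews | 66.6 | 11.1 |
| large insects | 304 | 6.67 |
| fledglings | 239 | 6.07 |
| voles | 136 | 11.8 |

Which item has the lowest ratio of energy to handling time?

shrews

In descending order of E/h:
mice: 344/3.51 = 98 kJ/min
large insects: 304/6.67 = 45.6 kJ/min
fledglings: 239/6.07 = 39.4 kJ/min
voles: 136/11.8 = 11.5 kJ/min
shrews: 66.6/11.1 = 6 kJ/min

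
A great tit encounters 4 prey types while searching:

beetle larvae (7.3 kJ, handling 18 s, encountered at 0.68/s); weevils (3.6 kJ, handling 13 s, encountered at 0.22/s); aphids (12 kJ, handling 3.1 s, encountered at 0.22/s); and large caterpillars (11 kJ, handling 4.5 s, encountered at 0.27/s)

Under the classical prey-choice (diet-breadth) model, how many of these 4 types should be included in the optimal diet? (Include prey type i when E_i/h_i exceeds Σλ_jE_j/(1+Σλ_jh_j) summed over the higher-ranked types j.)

Rank by E/h (kJ/s): aphids 3.87, large caterpillars 2.44, beetle larvae 0.406, weevils 0.277. Include each in turn until the next type's E/h falls below the running intake rate.
Rate on top 1: 1.57. large caterpillars: 2.44 > 1.57 → include.
Rate on top 2: 1.936. beetle larvae: 0.406 < 1.936 → exclude; stop.
Optimal diet: aphids, large caterpillars — 2 of 4 types.

2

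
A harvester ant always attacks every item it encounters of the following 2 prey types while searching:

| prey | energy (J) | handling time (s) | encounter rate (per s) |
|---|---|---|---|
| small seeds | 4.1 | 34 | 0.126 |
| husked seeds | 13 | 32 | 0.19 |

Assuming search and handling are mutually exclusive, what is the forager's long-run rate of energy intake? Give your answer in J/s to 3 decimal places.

R = Σλ_iE_i / (1 + Σλ_ih_i)
Numerator: 0.126×4.1 + 0.19×13 = 2.987
Denominator: 1 + 0.126×34 + 0.19×32 = 11.36
R = 2.987/11.36 = 0.2628 J/s

0.263 J/s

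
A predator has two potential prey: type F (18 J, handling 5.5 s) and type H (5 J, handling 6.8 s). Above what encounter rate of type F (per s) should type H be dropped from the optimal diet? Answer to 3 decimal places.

Drop type H once their profitability E₂/h₂ falls below the rate achievable on type F alone: E₂/h₂ = λE₁/(1 + λh₁).
Solve for λ: λE₁h₂ = E₂(1 + λh₁) → λ(E₁h₂ − E₂h₁) = E₂ → λ = E₂/(E₁h₂ − E₂h₁).
λ = 5/(18×6.8 − 5×5.5) = 5/94.9 = 0.05269 per s.

0.053 per s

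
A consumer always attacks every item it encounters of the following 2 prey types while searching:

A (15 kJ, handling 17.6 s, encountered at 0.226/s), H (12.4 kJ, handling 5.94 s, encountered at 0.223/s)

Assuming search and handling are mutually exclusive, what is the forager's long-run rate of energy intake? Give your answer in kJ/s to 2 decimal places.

Energy encountered per unit search time: 0.226×15 + 0.223×12.4 = 6.155 kJ/s.
Handling time per unit search time: 0.226×17.6 + 0.223×5.94 = 5.302.
Rate = 6.155/(1 + 5.302) = 0.9767 kJ/s.

0.98 kJ/s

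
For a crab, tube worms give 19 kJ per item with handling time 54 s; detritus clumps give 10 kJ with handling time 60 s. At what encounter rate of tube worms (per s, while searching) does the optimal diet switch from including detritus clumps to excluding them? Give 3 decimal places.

0.017 per s

At the threshold, the rate on tube worms alone equals the profitability of detritus clumps: λ·19/(1 + λ·54) = 10/60 = 0.1667.
Rearranging, λ(19 − 0.1667×54) = 0.1667, so λ = 0.1667/10 = 0.01667 per s.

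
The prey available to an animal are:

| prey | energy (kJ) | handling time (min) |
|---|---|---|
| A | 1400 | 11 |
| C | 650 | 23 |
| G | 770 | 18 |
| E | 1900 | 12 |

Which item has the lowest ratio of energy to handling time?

C

Profitability E/h (kJ/min): A = 1400/11 = 127, C = 650/23 = 28.3, G = 770/18 = 42.8, E = 1900/12 = 158.
Ranked: E > A > G > C.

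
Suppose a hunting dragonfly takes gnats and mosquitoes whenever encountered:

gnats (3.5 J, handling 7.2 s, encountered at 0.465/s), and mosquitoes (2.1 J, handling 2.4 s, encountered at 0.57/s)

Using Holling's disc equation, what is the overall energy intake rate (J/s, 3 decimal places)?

R = Σλ_iE_i / (1 + Σλ_ih_i)
Numerator: 0.465×3.5 + 0.57×2.1 = 2.825
Denominator: 1 + 0.465×7.2 + 0.57×2.4 = 5.716
R = 2.825/5.716 = 0.4941 J/s

0.494 J/s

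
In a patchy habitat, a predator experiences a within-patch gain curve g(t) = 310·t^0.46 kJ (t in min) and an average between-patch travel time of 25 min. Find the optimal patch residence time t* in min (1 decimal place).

By the marginal value theorem, leave when the instantaneous gain rate g'(t) equals the habitat-wide average g(t)/(T + t).
g'(t) = 0.46·310·t^-0.54. Setting 0.46·310·t^-0.54 = 310·t^0.46/(25+t) gives 0.46(25+t) = t, so 0.54·t = 0.46×25.
t* = 0.46×25/0.54 = 21.3 min.

21.3 min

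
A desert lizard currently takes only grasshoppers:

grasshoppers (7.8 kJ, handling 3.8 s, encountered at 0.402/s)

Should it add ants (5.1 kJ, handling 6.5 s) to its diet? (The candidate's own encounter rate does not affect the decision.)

No

On grasshoppers alone, R = ΣλE/(1+Σλh) = 3.136/2.528 = 1.241 kJ/s.
ants: E/h = 5.1/6.5 = 0.7846 kJ/s.
Since 0.7846 < R, time spent handling ants is better spent searching.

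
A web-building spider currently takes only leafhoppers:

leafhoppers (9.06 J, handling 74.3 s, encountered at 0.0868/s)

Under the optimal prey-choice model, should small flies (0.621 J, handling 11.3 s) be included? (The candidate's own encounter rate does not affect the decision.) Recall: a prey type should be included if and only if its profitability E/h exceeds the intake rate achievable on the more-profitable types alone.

Intake rate on the current diet: R = (0.0868×9.06) / (1 + 0.0868×74.3) = 0.7864/7.449 = 0.1056 J/s.
small flies: E/h = 0.621/11.3 = 0.05496 J/s.
Since 0.05496 < R, time spent handling small flies is better spent searching.

No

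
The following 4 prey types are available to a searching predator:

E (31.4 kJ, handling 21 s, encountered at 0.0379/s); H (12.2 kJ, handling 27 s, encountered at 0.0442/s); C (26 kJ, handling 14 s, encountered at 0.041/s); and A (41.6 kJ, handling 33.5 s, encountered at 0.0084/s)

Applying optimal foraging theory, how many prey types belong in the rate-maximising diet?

Rank by E/h (kJ/s): C 1.86, E 1.5, A 1.24, H 0.452. Include each in turn until the next type's E/h falls below the running intake rate.
Rate on top 1: 0.6773. E: 1.5 > 0.6773 → include.
Rate on top 2: 0.952. A: 1.24 > 0.952 → include.
Rate on top 3: 0.9827. H: 0.452 < 0.9827 → exclude; stop.
Optimal diet: C, E, A — 3 of 4 types.

3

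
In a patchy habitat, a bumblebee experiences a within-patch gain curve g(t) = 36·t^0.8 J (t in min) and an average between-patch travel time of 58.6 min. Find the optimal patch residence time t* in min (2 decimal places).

Maximise g(t)/(T+t): set derivative to zero → g'(t)(T+t) = g(t).
g'(t) = 0.8·36·t^-0.2. Setting 0.8·36·t^-0.2 = 36·t^0.8/(58.6+t) gives 0.8(58.6+t) = t, so 0.20·t = 0.8×58.6.
t* = 0.8×58.6/0.20 = 234.4 min.

234.40 min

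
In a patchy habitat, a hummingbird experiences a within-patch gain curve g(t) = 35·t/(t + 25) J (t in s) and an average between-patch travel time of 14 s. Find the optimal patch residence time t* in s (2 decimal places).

18.71 s

Optimal t* satisfies g'(t*) = g(t*)/(T + t*).
g'(t) = 35·25/(t + 25)². Setting 35·25/(t+25)² = 35t/[(t+25)(14+t)] gives 25(14+t) = t(t+25), so t² = 25×14 = 350.
t* = √350 = 18.71 s.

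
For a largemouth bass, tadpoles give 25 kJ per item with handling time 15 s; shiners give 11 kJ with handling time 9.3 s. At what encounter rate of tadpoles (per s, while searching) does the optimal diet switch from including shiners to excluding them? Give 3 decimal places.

Drop shiners once their profitability E₂/h₂ falls below the rate achievable on tadpoles alone: E₂/h₂ = λE₁/(1 + λh₁).
Solve for λ: λE₁h₂ = E₂(1 + λh₁) → λ(E₁h₂ − E₂h₁) = E₂ → λ = E₂/(E₁h₂ − E₂h₁).
λ = 11/(25×9.3 − 11×15) = 11/67.5 = 0.163 per s.

0.163 per s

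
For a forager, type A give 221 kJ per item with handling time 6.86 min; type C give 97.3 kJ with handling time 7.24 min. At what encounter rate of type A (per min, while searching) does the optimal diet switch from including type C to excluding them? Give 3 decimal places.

0.104 per min

Drop type C once their profitability E₂/h₂ falls below the rate achievable on type A alone: E₂/h₂ = λE₁/(1 + λh₁).
Solve for λ: λE₁h₂ = E₂(1 + λh₁) → λ(E₁h₂ − E₂h₁) = E₂ → λ = E₂/(E₁h₂ − E₂h₁).
λ = 97.3/(221×7.24 − 97.3×6.86) = 97.3/932.6 = 0.1043 per min.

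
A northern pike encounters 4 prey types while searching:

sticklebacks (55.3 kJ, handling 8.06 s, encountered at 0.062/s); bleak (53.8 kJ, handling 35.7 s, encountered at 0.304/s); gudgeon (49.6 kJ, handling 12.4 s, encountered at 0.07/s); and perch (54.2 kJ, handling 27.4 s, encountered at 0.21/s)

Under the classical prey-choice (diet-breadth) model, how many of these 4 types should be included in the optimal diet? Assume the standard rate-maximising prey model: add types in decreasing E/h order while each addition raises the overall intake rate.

E/h in descending order: sticklebacks 6.86, gudgeon 4, perch 1.98, bleak 1.51 kJ/s. The optimal diet is the largest prefix of this list for which every included type satisfies E_i/h_i > R on the types above it.
Rate on top 1: 2.286. gudgeon: 4 > 2.286 → include.
Rate on top 2: 2.914. perch: 1.98 < 2.914 → exclude; stop.
Optimal diet: sticklebacks, gudgeon — 2 of 4 types.

2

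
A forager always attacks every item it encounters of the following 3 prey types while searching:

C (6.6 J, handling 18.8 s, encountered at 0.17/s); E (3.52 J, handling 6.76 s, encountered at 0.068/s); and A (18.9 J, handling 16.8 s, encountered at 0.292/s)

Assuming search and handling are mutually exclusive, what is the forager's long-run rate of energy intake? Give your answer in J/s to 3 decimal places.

0.720 J/s

R = (0.17×6.6 + 0.068×3.52 + 0.292×18.9) / (1 + 0.17×18.8 + 0.068×6.76 + 0.292×16.8) = 6.88/9.561 = 0.7196 J/s.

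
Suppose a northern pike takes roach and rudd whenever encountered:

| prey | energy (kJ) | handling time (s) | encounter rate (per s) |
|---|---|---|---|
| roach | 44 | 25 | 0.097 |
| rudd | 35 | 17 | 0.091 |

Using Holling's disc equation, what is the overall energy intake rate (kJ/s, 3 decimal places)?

1.499 kJ/s

R = (0.097×44 + 0.091×35) / (1 + 0.097×25 + 0.091×17) = 7.453/4.972 = 1.499 kJ/s.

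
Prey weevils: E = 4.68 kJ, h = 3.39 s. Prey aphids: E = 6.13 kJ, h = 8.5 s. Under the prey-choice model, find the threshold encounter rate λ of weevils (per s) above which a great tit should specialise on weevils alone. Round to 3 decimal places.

At the threshold, the rate on weevils alone equals the profitability of aphids: λ·4.68/(1 + λ·3.39) = 6.13/8.5 = 0.7212.
Rearranging, λ(4.68 − 0.7212×3.39) = 0.7212, so λ = 0.7212/2.235 = 0.3226 per s.

0.323 per s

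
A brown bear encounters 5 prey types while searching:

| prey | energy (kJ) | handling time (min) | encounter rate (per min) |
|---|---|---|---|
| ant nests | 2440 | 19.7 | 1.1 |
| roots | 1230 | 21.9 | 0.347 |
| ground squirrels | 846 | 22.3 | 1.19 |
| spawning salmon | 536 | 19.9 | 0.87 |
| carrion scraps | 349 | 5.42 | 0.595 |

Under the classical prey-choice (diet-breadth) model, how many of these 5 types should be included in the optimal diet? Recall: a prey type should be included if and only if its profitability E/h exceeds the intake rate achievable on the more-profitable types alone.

Rank by E/h (kJ/min): ant nests 124, carrion scraps 64.4, roots 56.2, ground squirrels 37.9, spawning salmon 26.9. Include each in turn until the next type's E/h falls below the running intake rate.
Rate on top 1: 118.4. carrion scraps: 64.4 < 118.4 → exclude; stop.
Optimal diet: ant nests — 1 of 5 types.

1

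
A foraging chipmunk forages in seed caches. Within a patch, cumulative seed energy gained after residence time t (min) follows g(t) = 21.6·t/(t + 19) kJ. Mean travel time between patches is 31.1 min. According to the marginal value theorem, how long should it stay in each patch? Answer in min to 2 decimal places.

24.31 min

Maximise g(t)/(T+t): set derivative to zero → g'(t)(T+t) = g(t).
g'(t) = 21.6·19/(t + 19)². Setting 21.6·19/(t+19)² = 21.6t/[(t+19)(31.1+t)] gives 19(31.1+t) = t(t+19), so t² = 19×31.1 = 590.9.
t* = √590.9 = 24.31 min.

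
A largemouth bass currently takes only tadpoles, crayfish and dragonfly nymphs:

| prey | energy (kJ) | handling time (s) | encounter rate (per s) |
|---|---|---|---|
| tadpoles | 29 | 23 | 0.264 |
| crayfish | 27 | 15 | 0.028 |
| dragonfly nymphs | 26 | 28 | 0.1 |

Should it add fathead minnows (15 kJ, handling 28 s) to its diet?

Intake rate on the current diet: R = (0.264×29 + 0.028×27 + 0.1×26) / (1 + 0.264×23 + 0.028×15 + 0.1×28) = 11.01/10.29 = 1.07 kJ/s.
Profitability of fathead minnows: 15/28 = 0.5357 kJ/s.
Since 0.5357 < R, time spent handling fathead minnows is better spent searching.

No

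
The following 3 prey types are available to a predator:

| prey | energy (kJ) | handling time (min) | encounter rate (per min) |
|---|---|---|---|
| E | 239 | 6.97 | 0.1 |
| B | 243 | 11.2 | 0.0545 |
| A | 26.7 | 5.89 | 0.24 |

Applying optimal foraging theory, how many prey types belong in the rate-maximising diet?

2

Profitabilities (E/h, kJ/min): E 34.3, B 21.7, A 4.53. Add prey in this order while the next type's profitability exceeds the intake rate on those already taken.
Rate on top 1: 14.08. B: 21.7 > 14.08 → include.
Rate on top 2: 16.1. A: 4.53 < 16.1 → exclude; stop.
Optimal diet: E, B — 2 of 3 types.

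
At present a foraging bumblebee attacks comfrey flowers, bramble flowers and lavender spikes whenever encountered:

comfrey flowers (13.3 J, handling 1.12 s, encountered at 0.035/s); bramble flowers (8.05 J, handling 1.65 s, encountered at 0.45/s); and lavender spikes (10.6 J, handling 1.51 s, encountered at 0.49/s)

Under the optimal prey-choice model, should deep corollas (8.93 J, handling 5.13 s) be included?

Current rate: (0.035×13.3 + 0.45×8.05 + 0.49×10.6)/(1 + 0.035×1.12 + 0.45×1.65 + 0.49×1.51) = 3.681 J/s.
Profitability of deep corollas: 8.93/5.13 = 1.741 J/s.
1.741 < 3.681, so adding deep corollas would lower the average — exclude it.

No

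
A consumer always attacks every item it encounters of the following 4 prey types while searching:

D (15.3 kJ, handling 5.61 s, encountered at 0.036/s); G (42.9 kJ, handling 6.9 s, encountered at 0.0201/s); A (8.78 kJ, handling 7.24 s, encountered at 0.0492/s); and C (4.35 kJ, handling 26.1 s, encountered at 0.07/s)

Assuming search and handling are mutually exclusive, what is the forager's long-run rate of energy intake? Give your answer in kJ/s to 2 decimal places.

R = (0.036×15.3 + 0.0201×42.9 + 0.0492×8.78 + 0.07×4.35) / (1 + 0.036×5.61 + 0.0201×6.9 + 0.0492×7.24 + 0.07×26.1) = 2.15/3.524 = 0.61 kJ/s.

0.61 kJ/s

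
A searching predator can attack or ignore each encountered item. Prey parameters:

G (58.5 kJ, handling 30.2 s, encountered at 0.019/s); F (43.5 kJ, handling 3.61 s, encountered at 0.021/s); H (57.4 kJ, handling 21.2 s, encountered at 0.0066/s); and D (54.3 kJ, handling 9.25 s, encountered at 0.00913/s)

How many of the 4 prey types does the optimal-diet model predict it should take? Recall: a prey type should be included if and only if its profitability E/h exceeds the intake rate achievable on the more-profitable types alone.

Rank by E/h (kJ/s): F 12, D 5.87, H 2.71, G 1.94. Include each in turn until the next type's E/h falls below the running intake rate.
Rate on top 1: 0.8491. D: 5.87 > 0.8491 → include.
Rate on top 2: 1.215. H: 2.71 > 1.215 → include.
Rate on top 3: 1.375. G: 1.94 > 1.375 → include.
Optimal diet: F, D, H, G — 4 of 4 types.

4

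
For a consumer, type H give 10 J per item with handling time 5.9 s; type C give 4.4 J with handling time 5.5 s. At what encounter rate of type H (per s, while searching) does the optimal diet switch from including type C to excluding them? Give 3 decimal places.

The zero-one rule: include type C iff E₂/h₂ > λE₁/(1+λh₁). Equality gives the switch point.
λE₁h₂ = E₂ + λE₂h₁ ⇒ λ = E₂/(E₁h₂ − E₂h₁) = 4.4/(55 − 25.96) = 0.1515 per s.

0.152 per s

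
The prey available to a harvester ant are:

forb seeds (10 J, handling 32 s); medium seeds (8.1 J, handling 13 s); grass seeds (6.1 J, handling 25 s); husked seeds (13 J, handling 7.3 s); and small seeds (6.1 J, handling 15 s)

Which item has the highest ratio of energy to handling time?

husked seeds

In descending order of E/h:
husked seeds: 13/7.3 = 1.78 J/s
medium seeds: 8.1/13 = 0.623 J/s
small seeds: 6.1/15 = 0.407 J/s
forb seeds: 10/32 = 0.312 J/s
grass seeds: 6.1/25 = 0.244 J/s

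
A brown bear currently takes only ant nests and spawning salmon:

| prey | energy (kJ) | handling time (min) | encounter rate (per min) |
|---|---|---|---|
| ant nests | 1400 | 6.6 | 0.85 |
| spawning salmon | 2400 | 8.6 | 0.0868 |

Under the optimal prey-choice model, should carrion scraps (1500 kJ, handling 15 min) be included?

No

On ant nests and spawning salmon alone, R = ΣλE/(1+Σλh) = 1398/7.356 = 190.1 kJ/min.
Profitability of carrion scraps: 1500/15 = 100 kJ/min.
Since 100 < R, time spent handling carrion scraps is better spent searching.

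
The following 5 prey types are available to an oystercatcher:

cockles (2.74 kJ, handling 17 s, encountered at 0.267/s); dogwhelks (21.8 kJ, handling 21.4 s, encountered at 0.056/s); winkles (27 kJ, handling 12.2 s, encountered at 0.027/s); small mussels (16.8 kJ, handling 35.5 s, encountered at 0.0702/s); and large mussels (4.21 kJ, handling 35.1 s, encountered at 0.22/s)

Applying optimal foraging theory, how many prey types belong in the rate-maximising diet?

Profitabilities (E/h, kJ/s): winkles 2.21, dogwhelks 1.02, small mussels 0.473, cockles 0.161, large mussels 0.12. Add prey in this order while the next type's profitability exceeds the intake rate on those already taken.
Rate on top 1: 0.5484. dogwhelks: 1.02 > 0.5484 → include.
Rate on top 2: 0.7713. small mussels: 0.473 < 0.7713 → exclude; stop.
Optimal diet: winkles, dogwhelks — 2 of 5 types.

2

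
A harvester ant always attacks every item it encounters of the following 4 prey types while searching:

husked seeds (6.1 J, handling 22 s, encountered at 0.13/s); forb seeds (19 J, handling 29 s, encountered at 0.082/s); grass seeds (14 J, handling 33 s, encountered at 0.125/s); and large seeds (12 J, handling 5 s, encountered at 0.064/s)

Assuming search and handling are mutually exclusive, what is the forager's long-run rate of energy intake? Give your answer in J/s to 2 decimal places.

0.46 J/s

R = (0.13×6.1 + 0.082×19 + 0.125×14 + 0.064×12) / (1 + 0.13×22 + 0.082×29 + 0.125×33 + 0.064×5) = 4.869/10.68 = 0.4558 J/s.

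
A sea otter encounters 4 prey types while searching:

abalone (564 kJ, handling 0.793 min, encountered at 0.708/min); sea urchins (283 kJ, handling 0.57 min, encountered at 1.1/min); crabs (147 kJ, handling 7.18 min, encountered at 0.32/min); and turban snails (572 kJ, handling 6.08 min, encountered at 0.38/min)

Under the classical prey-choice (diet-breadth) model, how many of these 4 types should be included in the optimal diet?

Rank by E/h (kJ/min): abalone 711, sea urchins 496, turban snails 94.1, crabs 20.5. Include each in turn until the next type's E/h falls below the running intake rate.
Rate on top 1: 255.7. sea urchins: 496 > 255.7 → include.
Rate on top 2: 324.7. turban snails: 94.1 < 324.7 → exclude; stop.
Optimal diet: abalone, sea urchins — 2 of 4 types.

2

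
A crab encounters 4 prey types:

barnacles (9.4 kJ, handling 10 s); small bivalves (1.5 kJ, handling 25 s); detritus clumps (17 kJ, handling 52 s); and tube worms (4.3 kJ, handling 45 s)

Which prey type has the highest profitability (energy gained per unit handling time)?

Profitability E/h (kJ/s): barnacles = 9.4/10 = 0.94, small bivalves = 1.5/25 = 0.06, detritus clumps = 17/52 = 0.327, tube worms = 4.3/45 = 0.0956.
Ranked: barnacles > detritus clumps > tube worms > small bivalves.

barnacles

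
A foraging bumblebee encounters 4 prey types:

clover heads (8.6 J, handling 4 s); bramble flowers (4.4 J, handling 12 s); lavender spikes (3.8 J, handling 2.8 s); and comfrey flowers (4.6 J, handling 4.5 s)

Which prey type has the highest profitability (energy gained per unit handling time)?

clover heads

In descending order of E/h:
clover heads: 8.6/4 = 2.15 J/s
lavender spikes: 3.8/2.8 = 1.36 J/s
comfrey flowers: 4.6/4.5 = 1.02 J/s
bramble flowers: 4.4/12 = 0.367 J/s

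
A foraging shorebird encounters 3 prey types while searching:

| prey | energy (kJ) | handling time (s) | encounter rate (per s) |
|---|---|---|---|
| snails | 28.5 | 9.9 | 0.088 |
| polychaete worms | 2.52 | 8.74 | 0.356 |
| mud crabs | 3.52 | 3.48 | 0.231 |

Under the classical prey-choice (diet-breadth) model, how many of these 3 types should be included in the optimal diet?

1

Profitabilities (E/h, kJ/s): snails 2.88, mud crabs 1.01, polychaete worms 0.288. Add prey in this order while the next type's profitability exceeds the intake rate on those already taken.
Rate on top 1: 1.34. mud crabs: 1.01 < 1.34 → exclude; stop.
Optimal diet: snails — 1 of 3 types.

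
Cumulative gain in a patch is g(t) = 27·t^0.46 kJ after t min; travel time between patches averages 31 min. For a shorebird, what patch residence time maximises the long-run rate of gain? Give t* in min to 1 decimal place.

26.4 min

By the marginal value theorem, leave when the instantaneous gain rate g'(t) equals the habitat-wide average g(t)/(T + t).
g'(t) = 0.46·27·t^-0.54. Setting 0.46·27·t^-0.54 = 27·t^0.46/(31+t) gives 0.46(31+t) = t, so 0.54·t = 0.46×31.
t* = 0.46×31/0.54 = 26.41 min.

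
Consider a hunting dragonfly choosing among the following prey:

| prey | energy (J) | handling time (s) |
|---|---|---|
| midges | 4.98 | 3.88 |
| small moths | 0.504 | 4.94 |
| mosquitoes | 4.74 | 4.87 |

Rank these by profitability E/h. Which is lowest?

small moths

In descending order of E/h:
midges: 4.98/3.88 = 1.28 J/s
mosquitoes: 4.74/4.87 = 0.973 J/s
small moths: 0.504/4.94 = 0.102 J/s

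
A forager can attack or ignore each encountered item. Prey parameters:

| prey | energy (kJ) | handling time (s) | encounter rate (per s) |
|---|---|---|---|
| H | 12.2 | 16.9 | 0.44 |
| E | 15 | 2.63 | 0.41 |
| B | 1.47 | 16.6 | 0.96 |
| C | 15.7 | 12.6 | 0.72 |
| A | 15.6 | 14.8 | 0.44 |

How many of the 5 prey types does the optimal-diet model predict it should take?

Profitabilities (E/h, kJ/s): E 5.7, C 1.25, A 1.05, H 0.722, B 0.0886. Add prey in this order while the next type's profitability exceeds the intake rate on those already taken.
Rate on top 1: 2.959. C: 1.25 < 2.959 → exclude; stop.
Optimal diet: E — 1 of 5 types.

1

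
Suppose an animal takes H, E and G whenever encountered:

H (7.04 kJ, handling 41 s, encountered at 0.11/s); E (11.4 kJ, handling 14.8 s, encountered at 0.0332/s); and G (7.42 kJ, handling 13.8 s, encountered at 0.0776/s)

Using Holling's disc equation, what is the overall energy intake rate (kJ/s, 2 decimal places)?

R = Σλ_iE_i / (1 + Σλ_ih_i)
Numerator: 0.11×7.04 + 0.0332×11.4 + 0.0776×7.42 = 1.729
Denominator: 1 + 0.11×41 + 0.0332×14.8 + 0.0776×13.8 = 7.072
R = 1.729/7.072 = 0.2444 kJ/s

0.24 kJ/s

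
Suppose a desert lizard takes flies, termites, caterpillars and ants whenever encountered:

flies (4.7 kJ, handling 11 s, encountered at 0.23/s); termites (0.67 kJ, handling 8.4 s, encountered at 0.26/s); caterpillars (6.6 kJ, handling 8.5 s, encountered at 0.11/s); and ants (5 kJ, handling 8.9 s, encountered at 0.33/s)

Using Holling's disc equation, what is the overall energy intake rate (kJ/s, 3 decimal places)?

0.379 kJ/s

Energy encountered per unit search time: 0.23×4.7 + 0.26×0.67 + 0.11×6.6 + 0.33×5 = 3.631 kJ/s.
Handling time per unit search time: 0.23×11 + 0.26×8.4 + 0.11×8.5 + 0.33×8.9 = 8.586.
Rate = 3.631/(1 + 8.586) = 0.3788 kJ/s.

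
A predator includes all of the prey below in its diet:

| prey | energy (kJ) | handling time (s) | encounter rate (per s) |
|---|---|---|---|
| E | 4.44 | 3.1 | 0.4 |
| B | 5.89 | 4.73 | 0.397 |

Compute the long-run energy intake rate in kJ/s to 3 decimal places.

R = Σλ_iE_i / (1 + Σλ_ih_i)
Numerator: 0.4×4.44 + 0.397×5.89 = 4.114
Denominator: 1 + 0.4×3.1 + 0.397×4.73 = 4.118
R = 4.114/4.118 = 0.9992 kJ/s

0.999 kJ/s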